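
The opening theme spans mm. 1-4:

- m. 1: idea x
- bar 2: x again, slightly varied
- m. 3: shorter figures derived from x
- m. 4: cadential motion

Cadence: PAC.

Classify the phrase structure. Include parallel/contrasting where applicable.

sentence

Basic idea (measure 1) + its repetition (measure 2) form the presentation; fragmentation and cadence (measures 3–4) form the continuation — the 4-bar whole is a sentence.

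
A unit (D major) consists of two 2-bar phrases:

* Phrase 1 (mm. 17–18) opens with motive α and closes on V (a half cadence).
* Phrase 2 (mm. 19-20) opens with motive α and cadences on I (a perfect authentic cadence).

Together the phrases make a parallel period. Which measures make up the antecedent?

The phrase ending with the weaker cadence (half cadence) is the antecedent; the one ending more conclusively (perfect authentic cadence) is the consequent. The antecedent is measures 17–18.

measures 17–18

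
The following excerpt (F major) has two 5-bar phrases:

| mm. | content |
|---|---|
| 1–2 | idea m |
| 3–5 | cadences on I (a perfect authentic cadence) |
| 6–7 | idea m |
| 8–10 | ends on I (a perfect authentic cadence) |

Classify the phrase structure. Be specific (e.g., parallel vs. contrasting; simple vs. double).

repeated phrase

Both phrases have the same opening (m) and the same cadence (perfect authentic cadence): the second is a restatement, not a consequent, so this is a repeated phrase rather than a period.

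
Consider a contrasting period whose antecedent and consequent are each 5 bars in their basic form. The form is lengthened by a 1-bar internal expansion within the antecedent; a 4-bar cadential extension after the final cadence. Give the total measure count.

15 measures

Basic contrasting period: 5 + 5 = 10 bars.
10 (basic form) + 1 (internal expansion) + 4 (cadential extension) = 15.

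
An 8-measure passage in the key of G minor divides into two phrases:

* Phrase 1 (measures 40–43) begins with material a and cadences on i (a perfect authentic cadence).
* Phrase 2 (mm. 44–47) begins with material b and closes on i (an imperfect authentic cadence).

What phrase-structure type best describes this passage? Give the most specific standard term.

phrase group

The second phrase closes with an imperfect authentic cadence, which is not stronger than the first phrase's perfect authentic cadence; without a weak→strong cadential pair there is no antecedent–consequent relationship, so this is a phrase group rather than a period.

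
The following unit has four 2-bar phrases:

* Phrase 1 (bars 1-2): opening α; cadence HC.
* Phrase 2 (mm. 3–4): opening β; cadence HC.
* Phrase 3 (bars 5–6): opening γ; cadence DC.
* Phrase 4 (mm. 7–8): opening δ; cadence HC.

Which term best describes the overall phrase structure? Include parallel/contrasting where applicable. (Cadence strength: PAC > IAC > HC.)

phrase group

Phrase 4 ends with a half cadence, no stronger than phrase 2's half cadence, so the four phrases do not form a double period; nor do phrases 3–4 duplicate 1–2, so it is not a repeated period. With no phrase reaching a conclusive cadence, the passage is a phrase group.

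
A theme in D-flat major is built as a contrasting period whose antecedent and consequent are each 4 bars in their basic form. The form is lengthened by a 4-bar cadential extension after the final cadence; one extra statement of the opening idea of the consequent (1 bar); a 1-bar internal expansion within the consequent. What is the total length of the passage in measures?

14 measures

Basic contrasting period: 4 + 4 = 8 bars.
8 (basic form) + 4 (cadential extension) + 1 (extra statement) + 1 (internal expansion) = 14.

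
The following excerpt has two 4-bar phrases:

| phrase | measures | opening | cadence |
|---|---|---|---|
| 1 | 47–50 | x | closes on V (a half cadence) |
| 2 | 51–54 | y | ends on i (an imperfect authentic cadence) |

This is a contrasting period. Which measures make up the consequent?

measures 51–54

The phrase ending with the weaker cadence (half cadence) is the antecedent; the one ending more conclusively (imperfect authentic cadence) is the consequent. The consequent is measures 51–54.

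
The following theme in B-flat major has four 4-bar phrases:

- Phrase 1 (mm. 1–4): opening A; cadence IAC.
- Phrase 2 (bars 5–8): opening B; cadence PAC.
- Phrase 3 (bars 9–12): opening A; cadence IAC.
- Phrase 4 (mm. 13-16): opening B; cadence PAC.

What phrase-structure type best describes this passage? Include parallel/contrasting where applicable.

The cadence pattern IAC–PAC–IAC–PAC is weak–strong twice, and phrases 3–4 restate phrases 1–2: a period heard twice, not a double period (which would end weakly at phrase 2).

repeated period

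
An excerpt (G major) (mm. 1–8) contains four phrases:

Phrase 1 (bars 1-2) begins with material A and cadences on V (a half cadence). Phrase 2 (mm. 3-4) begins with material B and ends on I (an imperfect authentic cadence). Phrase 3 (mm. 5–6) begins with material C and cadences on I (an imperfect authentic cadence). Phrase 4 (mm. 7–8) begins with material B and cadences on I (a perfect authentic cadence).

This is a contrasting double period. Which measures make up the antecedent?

In a double period the first pair of phrases (ending imperfect authentic cadence) is the large antecedent and the second pair (ending perfect authentic cadence) is the large consequent; the antecedent is measures 1–4.

measures 1–4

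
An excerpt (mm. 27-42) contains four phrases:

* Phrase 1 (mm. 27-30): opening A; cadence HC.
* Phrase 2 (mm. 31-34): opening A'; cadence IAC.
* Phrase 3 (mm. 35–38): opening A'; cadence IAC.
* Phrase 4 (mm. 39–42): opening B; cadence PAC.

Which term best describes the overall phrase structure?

Four phrases in two halves: the first half (mm. 27–34) ends with an imperfect authentic cadence, the second (measures 35–42) with a perfect authentic cadence — a large antecedent–consequent pair, i.e. a double period.
Phrase 3 begins with the same material as phrase 1, making it parallel.

parallel double period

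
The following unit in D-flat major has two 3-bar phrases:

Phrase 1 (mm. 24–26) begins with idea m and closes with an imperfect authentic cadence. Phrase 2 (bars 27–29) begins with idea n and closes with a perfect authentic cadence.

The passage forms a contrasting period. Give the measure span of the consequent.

The antecedent is the phrase ending with the weaker cadence (imperfect authentic cadence, phrase 1) and the consequent the one ending more conclusively (perfect authentic cadence, phrase 2); the consequent is mm. 27–29.

measures 27–29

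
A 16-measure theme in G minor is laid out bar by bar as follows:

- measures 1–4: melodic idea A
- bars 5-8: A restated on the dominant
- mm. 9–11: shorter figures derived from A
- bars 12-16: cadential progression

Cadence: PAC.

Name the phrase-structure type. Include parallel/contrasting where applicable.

Basic idea (measures 1–4) + its repetition (mm. 5–8) form the presentation; fragmentation and cadence (measures 9–16) form the continuation — the 16-bar whole is a sentence.

sentence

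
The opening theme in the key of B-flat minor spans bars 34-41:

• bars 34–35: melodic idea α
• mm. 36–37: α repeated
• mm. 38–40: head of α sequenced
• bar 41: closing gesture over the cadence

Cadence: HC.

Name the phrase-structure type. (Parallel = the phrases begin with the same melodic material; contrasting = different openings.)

Basic idea (mm. 34-35) + its repetition (measures 36–37) form the presentation; fragmentation and cadence (measures 38-41) form the continuation — the 8-bar whole is a sentence.

sentence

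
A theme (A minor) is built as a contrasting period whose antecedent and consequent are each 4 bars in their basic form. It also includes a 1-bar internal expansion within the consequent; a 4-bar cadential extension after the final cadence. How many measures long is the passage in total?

Basic contrasting period: 4 + 4 = 8 bars.
8 (basic form) + 1 (internal expansion) + 4 (cadential extension) = 13.

13 measures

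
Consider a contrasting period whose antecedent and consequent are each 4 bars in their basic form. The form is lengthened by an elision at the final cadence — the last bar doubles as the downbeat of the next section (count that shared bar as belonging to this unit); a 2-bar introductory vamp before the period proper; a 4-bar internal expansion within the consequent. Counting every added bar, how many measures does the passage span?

Basic contrasting period: 4 + 4 = 8 bars.
8 (basic form) + 2 (introduction) + 4 (internal expansion) = 14.
The elision shares a bar with the next section but does not change this unit's count.

14 measures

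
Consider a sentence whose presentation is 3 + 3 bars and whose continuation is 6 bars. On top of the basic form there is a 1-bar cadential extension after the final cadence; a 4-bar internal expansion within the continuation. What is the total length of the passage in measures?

Basic sentence: 3 + 3 + 6 = 12 bars.
12 (basic form) + 1 (cadential extension) + 4 (internal expansion) = 17.

17 measures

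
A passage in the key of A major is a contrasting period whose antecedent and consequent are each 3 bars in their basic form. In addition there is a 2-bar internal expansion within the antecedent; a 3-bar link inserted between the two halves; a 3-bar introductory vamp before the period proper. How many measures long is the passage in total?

14 measures

Basic contrasting period: 3 + 3 = 6 bars.
6 (basic form) + 2 (internal expansion) + 3 (link) + 3 (introduction) = 14.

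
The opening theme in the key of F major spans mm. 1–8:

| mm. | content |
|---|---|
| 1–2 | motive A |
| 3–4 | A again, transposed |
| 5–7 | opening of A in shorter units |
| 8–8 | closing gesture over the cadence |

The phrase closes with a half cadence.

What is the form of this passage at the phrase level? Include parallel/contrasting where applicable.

Basic idea (bars 1-2) + its repetition (mm. 3–4) form the presentation; fragmentation and cadence (bars 5–8) form the continuation — the 8-bar whole is a sentence.

sentence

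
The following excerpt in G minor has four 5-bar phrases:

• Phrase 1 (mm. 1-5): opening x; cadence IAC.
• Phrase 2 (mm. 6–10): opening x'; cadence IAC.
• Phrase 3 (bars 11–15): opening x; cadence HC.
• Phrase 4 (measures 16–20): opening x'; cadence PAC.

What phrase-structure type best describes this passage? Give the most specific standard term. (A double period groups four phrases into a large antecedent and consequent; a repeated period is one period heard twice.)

parallel double period

Four phrases in two halves: the first half (mm. 1–10) ends with an imperfect authentic cadence, the second (mm. 11–20) with a perfect authentic cadence — a large antecedent–consequent pair, i.e. a double period.
Phrase 3 begins with the same material as phrase 1, making it parallel.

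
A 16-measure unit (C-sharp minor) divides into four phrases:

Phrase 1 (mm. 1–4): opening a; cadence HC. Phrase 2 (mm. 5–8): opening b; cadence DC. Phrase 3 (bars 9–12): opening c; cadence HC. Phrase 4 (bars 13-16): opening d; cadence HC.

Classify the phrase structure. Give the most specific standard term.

phrase group

Phrase 4 ends with a half cadence, no stronger than phrase 2's deceptive cadence, so the four phrases do not form a double period; nor do phrases 3–4 duplicate 1–2, so it is not a repeated period. With no phrase reaching a conclusive cadence, the passage is a phrase group.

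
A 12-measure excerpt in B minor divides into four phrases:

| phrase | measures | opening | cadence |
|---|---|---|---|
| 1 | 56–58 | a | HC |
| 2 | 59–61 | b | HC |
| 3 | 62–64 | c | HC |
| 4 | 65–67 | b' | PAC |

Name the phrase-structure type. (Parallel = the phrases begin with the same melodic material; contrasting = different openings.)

Four phrases in two halves: the first half (measures 56–61) ends with a half cadence, the second (mm. 62-67) with a perfect authentic cadence — a large antecedent–consequent pair, i.e. a double period.
Phrase 3 begins with different material from phrase 1, making it contrasting.

contrasting double period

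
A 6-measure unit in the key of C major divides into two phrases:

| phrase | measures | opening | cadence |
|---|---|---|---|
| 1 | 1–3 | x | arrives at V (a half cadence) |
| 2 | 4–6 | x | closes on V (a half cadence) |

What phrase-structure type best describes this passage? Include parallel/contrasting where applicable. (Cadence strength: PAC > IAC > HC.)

repeated phrase

Both phrases have the same opening (x) and the same cadence (half cadence): the second is a restatement, not a consequent, so this is a repeated phrase rather than a period.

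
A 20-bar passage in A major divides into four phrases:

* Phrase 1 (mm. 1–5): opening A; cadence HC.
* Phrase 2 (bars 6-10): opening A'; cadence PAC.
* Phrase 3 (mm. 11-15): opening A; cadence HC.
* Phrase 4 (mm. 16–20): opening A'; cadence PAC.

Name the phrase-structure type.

The cadence pattern HC–PAC–HC–PAC is weak–strong twice, and phrases 3–4 restate phrases 1–2: a period heard twice, not a double period (which would end weakly at phrase 2).

repeated period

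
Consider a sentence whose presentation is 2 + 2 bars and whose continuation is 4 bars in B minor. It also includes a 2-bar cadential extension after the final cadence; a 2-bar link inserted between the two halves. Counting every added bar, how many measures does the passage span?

Basic sentence: 2 + 2 + 4 = 8 bars.
8 (basic form) + 2 (cadential extension) + 2 (link) = 12.

12 measures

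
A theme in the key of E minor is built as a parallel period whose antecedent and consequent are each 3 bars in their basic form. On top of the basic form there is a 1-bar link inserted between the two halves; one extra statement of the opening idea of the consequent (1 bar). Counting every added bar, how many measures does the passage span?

8 measures

Basic parallel period: 3 + 3 = 6 bars.
6 (basic form) + 1 (link) + 1 (extra statement) = 8.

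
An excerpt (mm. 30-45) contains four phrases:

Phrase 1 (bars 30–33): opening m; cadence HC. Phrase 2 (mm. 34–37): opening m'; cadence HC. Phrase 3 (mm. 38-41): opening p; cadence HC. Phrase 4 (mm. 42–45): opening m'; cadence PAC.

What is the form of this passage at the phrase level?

Four phrases in two halves: the first half (measures 30–37) ends with a half cadence, the second (bars 38-45) with a perfect authentic cadence — a large antecedent–consequent pair, i.e. a double period.
Phrase 3 begins with different material from phrase 1, making it contrasting.

contrasting double period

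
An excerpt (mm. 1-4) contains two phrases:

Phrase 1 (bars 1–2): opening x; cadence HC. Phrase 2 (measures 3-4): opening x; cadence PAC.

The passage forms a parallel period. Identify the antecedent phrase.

The phrase ending with the weaker cadence (half cadence) is the antecedent; the one ending more conclusively (perfect authentic cadence) is the consequent. The antecedent is phrase 1.

phrase 1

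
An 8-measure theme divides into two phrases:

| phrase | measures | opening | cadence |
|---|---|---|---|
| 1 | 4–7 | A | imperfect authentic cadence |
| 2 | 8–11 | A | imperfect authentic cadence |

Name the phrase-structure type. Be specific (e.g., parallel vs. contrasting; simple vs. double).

repeated phrase

Both phrases have the same opening (A) and the same cadence (imperfect authentic cadence): the second is a restatement, not a consequent, so this is a repeated phrase rather than a period.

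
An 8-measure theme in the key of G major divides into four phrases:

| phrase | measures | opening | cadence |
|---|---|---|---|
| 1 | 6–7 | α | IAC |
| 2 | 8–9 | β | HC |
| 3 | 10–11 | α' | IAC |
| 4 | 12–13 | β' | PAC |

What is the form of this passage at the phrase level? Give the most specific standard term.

Four phrases in two halves: the first half (mm. 6–9) ends with a half cadence, the second (mm. 10–13) with a perfect authentic cadence — a large antecedent–consequent pair, i.e. a double period.
Phrase 3 begins with the same material as phrase 1, making it parallel.

parallel double period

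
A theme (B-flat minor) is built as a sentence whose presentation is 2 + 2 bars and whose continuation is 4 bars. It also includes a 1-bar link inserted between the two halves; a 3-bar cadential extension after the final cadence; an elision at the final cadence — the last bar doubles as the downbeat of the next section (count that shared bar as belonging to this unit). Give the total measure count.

Basic sentence: 2 + 2 + 4 = 8 bars.
8 (basic form) + 1 (link) + 3 (cadential extension) = 12.
The elision shares a bar with the next section but does not change this unit's count.

12 measures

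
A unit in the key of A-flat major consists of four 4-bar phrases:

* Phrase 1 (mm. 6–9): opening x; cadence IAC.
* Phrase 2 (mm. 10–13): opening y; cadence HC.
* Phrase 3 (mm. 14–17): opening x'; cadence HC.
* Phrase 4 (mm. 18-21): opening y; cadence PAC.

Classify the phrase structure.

parallel double period

Four phrases in two halves: the first half (mm. 6–13) ends with a half cadence, the second (mm. 14-21) with a perfect authentic cadence — a large antecedent–consequent pair, i.e. a double period.
Phrase 3 begins with the same material as phrase 1, making it parallel.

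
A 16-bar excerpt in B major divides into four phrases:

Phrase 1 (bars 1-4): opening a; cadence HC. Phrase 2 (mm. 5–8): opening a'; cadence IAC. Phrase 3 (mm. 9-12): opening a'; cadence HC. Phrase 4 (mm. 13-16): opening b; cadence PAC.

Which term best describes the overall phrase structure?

parallel double period

Four phrases in two halves: the first half (mm. 1–8) ends with an imperfect authentic cadence, the second (measures 9–16) with a perfect authentic cadence — a large antecedent–consequent pair, i.e. a double period.
Phrase 3 begins with the same material as phrase 1, making it parallel.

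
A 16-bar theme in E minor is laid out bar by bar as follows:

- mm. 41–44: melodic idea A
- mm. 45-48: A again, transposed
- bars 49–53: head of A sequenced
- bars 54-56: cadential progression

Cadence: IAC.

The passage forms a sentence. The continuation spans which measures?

After the presentation (measures 41–48), the continuation covers the fragmentation through the cadence: mm. 49-56.

measures 49–56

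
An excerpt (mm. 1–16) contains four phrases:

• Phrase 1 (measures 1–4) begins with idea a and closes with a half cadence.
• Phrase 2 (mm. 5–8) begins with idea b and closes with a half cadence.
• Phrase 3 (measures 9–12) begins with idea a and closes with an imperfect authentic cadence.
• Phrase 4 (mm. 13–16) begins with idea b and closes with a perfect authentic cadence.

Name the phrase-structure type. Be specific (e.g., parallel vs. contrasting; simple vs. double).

Four phrases in two halves: the first half (mm. 1-8) ends with a half cadence, the second (bars 9–16) with a perfect authentic cadence — a large antecedent–consequent pair, i.e. a double period.
Phrase 3 begins with the same material as phrase 1, making it parallel.

parallel double period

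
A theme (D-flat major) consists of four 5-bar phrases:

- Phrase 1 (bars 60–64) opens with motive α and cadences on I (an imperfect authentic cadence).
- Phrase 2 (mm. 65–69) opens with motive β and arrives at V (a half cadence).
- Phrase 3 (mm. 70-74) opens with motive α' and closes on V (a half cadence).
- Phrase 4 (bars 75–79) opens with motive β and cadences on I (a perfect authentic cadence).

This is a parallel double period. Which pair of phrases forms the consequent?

phrases 3 and 4

In a double period the first pair of phrases (ending half cadence) is the large antecedent and the second pair (ending perfect authentic cadence) is the large consequent; the consequent is phrases 3 and 4.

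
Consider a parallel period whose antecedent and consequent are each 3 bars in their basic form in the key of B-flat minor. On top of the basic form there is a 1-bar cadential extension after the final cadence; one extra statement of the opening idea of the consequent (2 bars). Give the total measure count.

9 measures

Basic parallel period: 3 + 3 = 6 bars.
6 (basic form) + 1 (cadential extension) + 2 (extra statement) = 9.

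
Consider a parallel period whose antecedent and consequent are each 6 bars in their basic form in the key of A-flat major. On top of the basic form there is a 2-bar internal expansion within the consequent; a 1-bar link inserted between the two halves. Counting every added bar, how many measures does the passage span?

15 measures

Basic parallel period: 6 + 6 = 12 bars.
12 (basic form) + 2 (internal expansion) + 1 (link) = 15.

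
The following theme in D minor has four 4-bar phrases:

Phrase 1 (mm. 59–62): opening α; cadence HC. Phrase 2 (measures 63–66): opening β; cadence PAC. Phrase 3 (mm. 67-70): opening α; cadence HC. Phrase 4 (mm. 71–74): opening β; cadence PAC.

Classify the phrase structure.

The cadence pattern HC–PAC–HC–PAC is weak–strong twice, and phrases 3–4 restate phrases 1–2: a period heard twice, not a double period (which would end weakly at phrase 2).

repeated period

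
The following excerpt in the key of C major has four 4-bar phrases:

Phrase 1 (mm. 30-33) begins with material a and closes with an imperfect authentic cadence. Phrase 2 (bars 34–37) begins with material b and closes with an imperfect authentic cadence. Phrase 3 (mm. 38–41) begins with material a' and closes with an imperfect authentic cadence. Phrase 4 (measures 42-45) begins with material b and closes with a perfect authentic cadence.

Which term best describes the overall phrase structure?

parallel double period

Four phrases in two halves: the first half (bars 30–37) ends with an imperfect authentic cadence, the second (bars 38–45) with a perfect authentic cadence — a large antecedent–consequent pair, i.e. a double period.
Phrase 3 begins with the same material as phrase 1, making it parallel.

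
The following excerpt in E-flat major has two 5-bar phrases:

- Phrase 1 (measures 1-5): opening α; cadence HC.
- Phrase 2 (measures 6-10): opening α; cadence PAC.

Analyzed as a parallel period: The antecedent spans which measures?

The antecedent is the phrase ending with the weaker cadence (half cadence, phrase 1) and the consequent the one ending more conclusively (perfect authentic cadence, phrase 2); the antecedent is mm. 1–5.

measures 1–5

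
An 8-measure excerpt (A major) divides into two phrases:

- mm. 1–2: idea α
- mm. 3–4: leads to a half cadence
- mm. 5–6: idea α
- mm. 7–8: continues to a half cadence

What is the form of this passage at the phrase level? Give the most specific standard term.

Both phrases have the same opening (α) and the same cadence (half cadence): the second is a restatement, not a consequent, so this is a repeated phrase rather than a period.

repeated phrase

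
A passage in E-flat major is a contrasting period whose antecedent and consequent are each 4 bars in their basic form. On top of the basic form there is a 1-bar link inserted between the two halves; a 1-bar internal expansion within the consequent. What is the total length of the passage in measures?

10 measures

Basic contrasting period: 4 + 4 = 8 bars.
8 (basic form) + 1 (link) + 1 (internal expansion) = 10.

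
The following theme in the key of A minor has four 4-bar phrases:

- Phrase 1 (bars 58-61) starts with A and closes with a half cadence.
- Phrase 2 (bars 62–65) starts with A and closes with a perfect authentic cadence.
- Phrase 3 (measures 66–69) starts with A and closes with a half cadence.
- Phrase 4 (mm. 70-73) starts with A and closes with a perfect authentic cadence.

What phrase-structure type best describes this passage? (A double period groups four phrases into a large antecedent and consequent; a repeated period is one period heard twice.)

The cadence pattern HC–PAC–HC–PAC is weak–strong twice, and phrases 3–4 restate phrases 1–2: a period heard twice, not a double period (which would end weakly at phrase 2).

repeated period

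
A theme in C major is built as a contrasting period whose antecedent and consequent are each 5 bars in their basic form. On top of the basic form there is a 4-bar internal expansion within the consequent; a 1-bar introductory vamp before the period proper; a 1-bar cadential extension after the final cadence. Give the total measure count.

Basic contrasting period: 5 + 5 = 10 bars.
10 (basic form) + 4 (internal expansion) + 1 (introduction) + 1 (cadential extension) = 16.

16 measures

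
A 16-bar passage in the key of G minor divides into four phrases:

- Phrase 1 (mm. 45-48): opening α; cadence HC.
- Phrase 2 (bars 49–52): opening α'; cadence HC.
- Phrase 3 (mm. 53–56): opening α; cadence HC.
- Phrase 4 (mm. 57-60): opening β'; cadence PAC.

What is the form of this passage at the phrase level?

Four phrases in two halves: the first half (mm. 45–52) ends with a half cadence, the second (mm. 53–60) with a perfect authentic cadence — a large antecedent–consequent pair, i.e. a double period.
Phrase 3 begins with the same material as phrase 1, making it parallel.

parallel double period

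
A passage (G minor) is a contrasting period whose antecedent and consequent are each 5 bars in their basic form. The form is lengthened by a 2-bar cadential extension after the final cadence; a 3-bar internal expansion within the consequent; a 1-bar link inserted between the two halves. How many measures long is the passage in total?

16 measures

Basic contrasting period: 5 + 5 = 10 bars.
10 (basic form) + 2 (cadential extension) + 3 (internal expansion) + 1 (link) = 16.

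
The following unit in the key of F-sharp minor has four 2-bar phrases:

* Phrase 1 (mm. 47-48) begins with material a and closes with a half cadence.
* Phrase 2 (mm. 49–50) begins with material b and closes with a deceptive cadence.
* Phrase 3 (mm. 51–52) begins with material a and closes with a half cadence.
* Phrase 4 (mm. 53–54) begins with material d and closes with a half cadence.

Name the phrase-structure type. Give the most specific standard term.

Phrase 4 ends with a half cadence, no stronger than phrase 2's deceptive cadence, so the four phrases do not form a double period; nor do phrases 3–4 duplicate 1–2, so it is not a repeated period. With no phrase reaching a conclusive cadence, the passage is a phrase group.

phrase group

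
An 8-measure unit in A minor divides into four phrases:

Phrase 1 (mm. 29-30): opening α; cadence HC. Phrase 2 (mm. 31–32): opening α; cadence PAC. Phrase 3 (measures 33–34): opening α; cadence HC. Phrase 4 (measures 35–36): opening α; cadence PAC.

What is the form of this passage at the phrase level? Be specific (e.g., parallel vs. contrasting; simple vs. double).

repeated period

The cadence pattern HC–PAC–HC–PAC is weak–strong twice, and phrases 3–4 restate phrases 1–2: a period heard twice, not a double period (which would end weakly at phrase 2).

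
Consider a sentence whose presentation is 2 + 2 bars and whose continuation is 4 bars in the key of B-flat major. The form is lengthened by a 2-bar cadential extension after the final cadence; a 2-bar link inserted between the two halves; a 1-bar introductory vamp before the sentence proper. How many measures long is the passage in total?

13 measures

Basic sentence: 2 + 2 + 4 = 8 bars.
8 (basic form) + 2 (cadential extension) + 2 (link) + 1 (introduction) = 13.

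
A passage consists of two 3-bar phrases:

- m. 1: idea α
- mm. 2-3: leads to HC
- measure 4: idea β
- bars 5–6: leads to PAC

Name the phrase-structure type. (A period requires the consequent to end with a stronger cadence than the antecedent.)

Phrase 1 ends with a half cadence (weaker) and phrase 2 with a perfect authentic cadence (stronger): antecedent + consequent = a period.
The two phrases open with different material (α / β), so the period is contrasting.

contrasting period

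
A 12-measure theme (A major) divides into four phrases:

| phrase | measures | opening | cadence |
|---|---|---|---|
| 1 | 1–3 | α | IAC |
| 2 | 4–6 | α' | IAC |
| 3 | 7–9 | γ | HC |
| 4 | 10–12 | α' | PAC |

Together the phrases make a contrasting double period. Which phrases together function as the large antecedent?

phrases 1 and 2

In a double period the first pair of phrases (ending imperfect authentic cadence) is the large antecedent and the second pair (ending perfect authentic cadence) is the large consequent; the antecedent is phrases 1 and 2.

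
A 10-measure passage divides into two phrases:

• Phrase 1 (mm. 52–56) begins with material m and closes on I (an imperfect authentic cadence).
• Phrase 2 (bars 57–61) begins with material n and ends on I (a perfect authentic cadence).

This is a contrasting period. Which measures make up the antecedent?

measures 52–56

The phrase ending with the weaker cadence (imperfect authentic cadence) is the antecedent; the one ending more conclusively (perfect authentic cadence) is the consequent. The antecedent is measures 52–56.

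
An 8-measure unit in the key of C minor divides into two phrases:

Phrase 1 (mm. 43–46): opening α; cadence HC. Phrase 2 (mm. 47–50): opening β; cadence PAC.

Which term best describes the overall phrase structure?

Phrase 1 ends with a half cadence (weaker) and phrase 2 with a perfect authentic cadence (stronger): antecedent + consequent = a period.
The two phrases open with different material (α / β), so the period is contrasting.

contrasting period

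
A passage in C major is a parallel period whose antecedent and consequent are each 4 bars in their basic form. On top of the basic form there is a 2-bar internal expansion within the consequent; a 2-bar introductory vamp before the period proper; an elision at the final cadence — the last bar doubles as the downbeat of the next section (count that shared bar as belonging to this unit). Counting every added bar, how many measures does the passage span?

Basic parallel period: 4 + 4 = 8 bars.
8 (basic form) + 2 (internal expansion) + 2 (introduction) = 12.
The elision shares a bar with the next section but does not change this unit's count.

12 measures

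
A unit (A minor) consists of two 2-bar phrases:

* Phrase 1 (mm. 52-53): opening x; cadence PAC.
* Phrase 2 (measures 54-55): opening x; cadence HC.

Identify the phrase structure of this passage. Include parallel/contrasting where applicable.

The second phrase closes with a half cadence, which is not stronger than the first phrase's perfect authentic cadence; without a weak→strong cadential pair there is no antecedent–consequent relationship, so this is a phrase group rather than a period.

phrase group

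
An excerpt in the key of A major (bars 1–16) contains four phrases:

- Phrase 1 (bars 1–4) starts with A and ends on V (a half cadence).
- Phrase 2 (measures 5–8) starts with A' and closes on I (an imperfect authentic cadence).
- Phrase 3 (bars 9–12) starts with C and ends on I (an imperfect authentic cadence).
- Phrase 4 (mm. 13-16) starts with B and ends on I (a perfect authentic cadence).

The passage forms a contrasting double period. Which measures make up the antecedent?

measures 1–8

In a double period the first pair of phrases (ending imperfect authentic cadence) is the large antecedent and the second pair (ending perfect authentic cadence) is the large consequent; the antecedent is measures 1–8.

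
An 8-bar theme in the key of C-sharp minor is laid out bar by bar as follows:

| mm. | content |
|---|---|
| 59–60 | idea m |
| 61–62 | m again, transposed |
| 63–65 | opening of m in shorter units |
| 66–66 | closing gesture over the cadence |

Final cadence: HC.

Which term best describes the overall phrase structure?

sentence

Basic idea (mm. 59–60) + its repetition (bars 61–62) form the presentation; fragmentation and cadence (mm. 63–66) form the continuation — the 8-bar whole is a sentence.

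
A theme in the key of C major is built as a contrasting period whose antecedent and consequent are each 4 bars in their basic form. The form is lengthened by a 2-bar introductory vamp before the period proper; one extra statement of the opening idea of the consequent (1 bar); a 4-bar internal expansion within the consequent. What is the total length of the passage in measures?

15 measures

Basic contrasting period: 4 + 4 = 8 bars.
8 (basic form) + 2 (introduction) + 1 (extra statement) + 4 (internal expansion) = 15.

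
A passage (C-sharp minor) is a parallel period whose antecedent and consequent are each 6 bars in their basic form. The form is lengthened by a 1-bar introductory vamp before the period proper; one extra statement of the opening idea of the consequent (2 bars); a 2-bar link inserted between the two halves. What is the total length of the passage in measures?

Basic parallel period: 6 + 6 = 12 bars.
12 (basic form) + 1 (introduction) + 2 (extra statement) + 2 (link) = 17.

17 measures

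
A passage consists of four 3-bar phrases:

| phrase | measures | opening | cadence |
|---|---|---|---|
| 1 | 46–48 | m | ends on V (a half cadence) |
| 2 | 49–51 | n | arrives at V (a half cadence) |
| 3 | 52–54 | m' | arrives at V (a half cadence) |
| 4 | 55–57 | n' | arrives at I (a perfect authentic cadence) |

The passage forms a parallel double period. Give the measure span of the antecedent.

measures 46–51

In a double period the first pair of phrases (ending half cadence) is the large antecedent and the second pair (ending perfect authentic cadence) is the large consequent; the antecedent is measures 46–51.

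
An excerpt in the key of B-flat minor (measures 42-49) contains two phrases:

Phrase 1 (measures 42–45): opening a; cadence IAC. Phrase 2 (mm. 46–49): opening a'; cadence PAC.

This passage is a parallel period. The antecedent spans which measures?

measures 42–45

The antecedent is the phrase ending with the weaker cadence (imperfect authentic cadence, phrase 1) and the consequent the one ending more conclusively (perfect authentic cadence, phrase 2); the antecedent is measures 42–45.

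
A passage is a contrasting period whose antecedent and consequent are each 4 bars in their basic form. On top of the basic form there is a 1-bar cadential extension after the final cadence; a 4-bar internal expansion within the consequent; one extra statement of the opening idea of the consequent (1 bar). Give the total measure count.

14 measures

Basic contrasting period: 4 + 4 = 8 bars.
8 (basic form) + 1 (cadential extension) + 4 (internal expansion) + 1 (extra statement) = 14.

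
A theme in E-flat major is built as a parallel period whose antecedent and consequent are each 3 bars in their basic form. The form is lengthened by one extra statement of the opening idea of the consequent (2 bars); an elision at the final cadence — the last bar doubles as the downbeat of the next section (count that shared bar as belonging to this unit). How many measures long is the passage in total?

Basic parallel period: 3 + 3 = 6 bars.
6 (basic form) + 2 (extra statement) = 8.
The elision shares a bar with the next section but does not change this unit's count.

8 measures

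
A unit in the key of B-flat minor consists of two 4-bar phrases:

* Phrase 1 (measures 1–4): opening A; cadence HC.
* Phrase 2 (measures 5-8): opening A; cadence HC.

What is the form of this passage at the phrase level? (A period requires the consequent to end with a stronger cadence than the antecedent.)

repeated phrase

Both phrases have the same opening (A) and the same cadence (half cadence): the second is a restatement, not a consequent, so this is a repeated phrase rather than a period.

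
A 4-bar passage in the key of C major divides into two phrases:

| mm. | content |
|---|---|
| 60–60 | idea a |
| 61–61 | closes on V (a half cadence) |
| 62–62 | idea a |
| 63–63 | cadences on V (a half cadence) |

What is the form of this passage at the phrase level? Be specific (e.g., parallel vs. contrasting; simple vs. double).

repeated phrase

Both phrases have the same opening (a) and the same cadence (half cadence): the second is a restatement, not a consequent, so this is a repeated phrase rather than a period.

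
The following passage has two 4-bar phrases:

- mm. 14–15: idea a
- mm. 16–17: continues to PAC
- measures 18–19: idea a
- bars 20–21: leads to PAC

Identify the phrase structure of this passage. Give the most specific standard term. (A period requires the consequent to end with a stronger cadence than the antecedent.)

Both phrases have the same opening (a) and the same cadence (perfect authentic cadence): the second is a restatement, not a consequent, so this is a repeated phrase rather than a period.

repeated phrase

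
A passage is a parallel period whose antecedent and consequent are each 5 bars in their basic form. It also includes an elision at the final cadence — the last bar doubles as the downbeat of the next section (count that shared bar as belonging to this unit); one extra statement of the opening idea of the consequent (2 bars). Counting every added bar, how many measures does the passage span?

Basic parallel period: 5 + 5 = 10 bars.
10 (basic form) + 2 (extra statement) = 12.
The elision shares a bar with the next section but does not change this unit's count.

12 measures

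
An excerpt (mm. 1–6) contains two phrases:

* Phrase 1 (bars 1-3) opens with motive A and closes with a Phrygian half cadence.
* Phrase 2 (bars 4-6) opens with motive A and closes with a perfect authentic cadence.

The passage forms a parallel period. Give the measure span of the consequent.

The phrase ending with the weaker cadence (Phrygian half cadence) is the antecedent; the one ending more conclusively (perfect authentic cadence) is the consequent. The consequent is measures 4–6.

measures 4–6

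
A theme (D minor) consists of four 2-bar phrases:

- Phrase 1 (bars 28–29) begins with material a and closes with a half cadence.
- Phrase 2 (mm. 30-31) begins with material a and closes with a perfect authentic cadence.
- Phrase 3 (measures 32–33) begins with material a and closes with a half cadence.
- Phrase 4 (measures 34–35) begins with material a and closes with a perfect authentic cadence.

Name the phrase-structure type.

The cadence pattern HC–PAC–HC–PAC is weak–strong twice, and phrases 3–4 restate phrases 1–2: a period heard twice, not a double period (which would end weakly at phrase 2).

repeated period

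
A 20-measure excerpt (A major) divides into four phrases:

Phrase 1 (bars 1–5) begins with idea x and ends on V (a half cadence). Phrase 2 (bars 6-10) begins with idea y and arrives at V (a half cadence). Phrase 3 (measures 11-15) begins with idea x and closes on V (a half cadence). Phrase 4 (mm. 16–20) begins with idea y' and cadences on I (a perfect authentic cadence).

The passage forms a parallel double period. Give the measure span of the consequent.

In a double period the first pair of phrases (ending half cadence) is the large antecedent and the second pair (ending perfect authentic cadence) is the large consequent; the consequent is measures 11–20.

measures 11–20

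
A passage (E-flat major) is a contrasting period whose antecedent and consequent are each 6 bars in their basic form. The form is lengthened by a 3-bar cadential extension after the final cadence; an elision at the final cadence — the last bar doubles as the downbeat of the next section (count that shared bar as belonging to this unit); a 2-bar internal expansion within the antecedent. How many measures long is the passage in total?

Basic contrasting period: 6 + 6 = 12 bars.
12 (basic form) + 3 (cadential extension) + 2 (internal expansion) = 17.
The elision shares a bar with the next section but does not change this unit's count.

17 measures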